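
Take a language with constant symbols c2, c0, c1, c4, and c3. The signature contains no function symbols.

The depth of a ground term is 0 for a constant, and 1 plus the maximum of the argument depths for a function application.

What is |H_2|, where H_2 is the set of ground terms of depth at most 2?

5

With no function symbols every ground term is a constant, so there are exactly 5 ground terms at every depth bound.
N_0 = 5
N_1 = 5
N_2 = 5
Explicitly: c2, c0, c1, c4, c3.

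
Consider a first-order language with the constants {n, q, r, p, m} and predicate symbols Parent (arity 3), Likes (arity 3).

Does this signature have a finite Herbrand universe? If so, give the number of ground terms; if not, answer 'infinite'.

5

There are no function symbols, so every ground term is one of the 5 constants.
The Herbrand universe is {n, q, r, p, m}, which is finite with 5 elements.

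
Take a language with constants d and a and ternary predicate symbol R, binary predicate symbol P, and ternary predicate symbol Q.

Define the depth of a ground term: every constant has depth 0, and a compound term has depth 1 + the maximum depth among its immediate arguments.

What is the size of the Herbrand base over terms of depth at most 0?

20

First count ground terms of depth ≤ 0.
With no function symbols every ground term is a constant, so there are exactly 2 ground terms at every depth bound.
N_0 = 2
So |H| = 2.
A ground atom is a predicate applied to a tuple of terms from H, so the count is the sum over predicates of |H|^arity:
  R: 2^3 = 8;  P: 2^2 = 4;  Q: 2^3 = 8
Total ground atoms: 8 + 4 + 8 = 20.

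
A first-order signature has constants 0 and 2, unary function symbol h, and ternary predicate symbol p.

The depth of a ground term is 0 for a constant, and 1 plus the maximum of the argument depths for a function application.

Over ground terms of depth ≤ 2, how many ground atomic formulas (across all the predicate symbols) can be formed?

First count ground terms of depth ≤ 2.
Let N_k = |{terms of depth ≤ k}|. Then N_0 = 2 and N_k = 2 + N_{k-1} for k ≥ 1 (one summand per function symbol, arity giving the exponent).
N_0 = 2
N_1 = 2 + 2 = 4
N_2 = 2 + 4 = 6
So |H| = 6.
Ground atoms are formed by filling each argument slot of a predicate with a term from H, so an r-ary predicate gives |H|^r atoms:
  p: 6^3 = 216
Total ground atoms: 216.

216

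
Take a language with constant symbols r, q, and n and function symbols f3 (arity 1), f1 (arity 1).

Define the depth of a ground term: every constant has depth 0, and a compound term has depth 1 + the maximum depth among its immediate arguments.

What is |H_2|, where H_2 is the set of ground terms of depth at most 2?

21

Let N_k = |{terms of depth ≤ k}|. Then N_0 = 3 and N_k = 3 + N_{k-1} + N_{k-1} for k ≥ 1 (one summand per function symbol, arity giving the exponent).
N_0 = 3
N_1 = 3 + 3 + 3 = 9
N_2 = 3 + 9 + 9 = 21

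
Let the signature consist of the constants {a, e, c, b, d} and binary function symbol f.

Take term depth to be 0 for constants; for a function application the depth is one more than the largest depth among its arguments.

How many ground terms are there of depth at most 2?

905

Let N_k = |{terms of depth ≤ k}|. Then N_0 = 5 and N_k = 5 + N_{k-1}^2 for k ≥ 1 (one summand per function symbol, arity giving the exponent).
N_0 = 5
N_1 = 5 + 5^2 = 30
N_2 = 5 + 30^2 = 905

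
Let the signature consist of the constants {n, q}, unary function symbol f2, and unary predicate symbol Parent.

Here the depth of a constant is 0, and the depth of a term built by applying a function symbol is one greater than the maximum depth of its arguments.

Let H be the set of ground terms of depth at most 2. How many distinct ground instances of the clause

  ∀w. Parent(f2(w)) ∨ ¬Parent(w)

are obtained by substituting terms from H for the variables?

6

Ground terms of depth ≤ 2:
  Let N_k = |{terms of depth ≤ k}|. Then N_0 = 2 and N_k = 2 + N_{k-1} for k ≥ 1 (one summand per function symbol, arity giving the exponent).
  N_0 = 2
  N_1 = 2 + 2 = 4
  N_2 = 2 + 4 = 6
So there are 6 ground terms available for substitution.
There is 1 variable to instantiate (w),  occurring in at least one literal, so different choices give different ground instances.
Number of ground instances = 6.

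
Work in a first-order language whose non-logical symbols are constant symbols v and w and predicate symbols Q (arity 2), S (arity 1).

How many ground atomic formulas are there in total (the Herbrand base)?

6

With no function symbols, the Herbrand universe is just the 2 constants.
Ground atoms per predicate: Q: 2^2 = 4, S: 2.
Herbrand base size = 4 + 2 = 6.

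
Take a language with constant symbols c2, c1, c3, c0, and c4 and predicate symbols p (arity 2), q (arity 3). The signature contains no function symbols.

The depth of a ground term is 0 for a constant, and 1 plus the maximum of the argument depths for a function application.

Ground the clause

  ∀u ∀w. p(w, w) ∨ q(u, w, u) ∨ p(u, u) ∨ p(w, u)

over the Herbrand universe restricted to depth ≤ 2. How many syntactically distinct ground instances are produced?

25

Ground terms of depth ≤ 2:
  With no function symbols every ground term is a constant, so there are exactly 5 ground terms at every depth bound.
  N_0 = 5
  N_1 = 5
  N_2 = 5
  Explicitly: c2, c1, c3, c0, c4.
So there are 5 ground terms available for substitution.
The body mentions every one of the 2 quantified variables; since ground terms form a free algebra, no two substitutions collapse to the same formula.
Number of ground instances = 5^2 = 25.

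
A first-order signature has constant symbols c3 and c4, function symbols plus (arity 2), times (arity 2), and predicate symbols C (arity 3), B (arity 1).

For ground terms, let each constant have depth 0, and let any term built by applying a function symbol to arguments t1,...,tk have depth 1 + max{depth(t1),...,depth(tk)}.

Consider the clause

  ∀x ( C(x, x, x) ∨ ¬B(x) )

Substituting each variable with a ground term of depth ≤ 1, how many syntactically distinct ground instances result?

Ground terms of depth ≤ 1:
  Let N_k count ground terms of depth at most k. Each non-constant term of depth ≤ k is some function symbol applied to depth-≤(k−1) arguments, giving N_k = 2 + N_{k-1}^2 + N_{k-1}^2.
  N_0 = 2
  N_1 = 2 + 2^2 + 2^2 = 10
  Explicitly: c3, c4, plus(c3, c3), plus(c3, c4), plus(c4, c3), plus(c4, c4), times(c3, c3), times(c3, c4), times(c4, c3), times(c4, c4).
So there are 10 ground terms available for substitution.
The clause has 1 distinct variable (x), which appears in the body. In the free term algebra distinct substitutions yield syntactically distinct ground instances.
Number of ground instances = 10.

10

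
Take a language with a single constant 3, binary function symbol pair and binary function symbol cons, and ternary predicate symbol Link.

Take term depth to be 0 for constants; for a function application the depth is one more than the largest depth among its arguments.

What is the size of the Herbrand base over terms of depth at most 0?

First count ground terms of depth ≤ 0.
Count level by level. With function symbols pair/2, cons/2, the terms of depth ≤ k are the 1 constant together with each function applied to depth-≤(k−1) tuples, so N_k = 1 + N_{k-1}^2 + N_{k-1}^2.
N_0 = 1
So |H| = 1.
Each predicate of arity r yields |H|^r ground atoms (one per choice of an r-tuple from H):
  Link: 1^3 = 1
Total ground atoms: 1.

1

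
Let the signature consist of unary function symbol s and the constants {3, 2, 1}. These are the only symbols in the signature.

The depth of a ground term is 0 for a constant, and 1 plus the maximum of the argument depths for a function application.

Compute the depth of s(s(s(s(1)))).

4

depth(s(1)) = 1 + depth(1) = 1 + 0 = 1
depth(s(s(1))) = 1 + depth(s(1)) = 1 + 1 = 2
depth(s(s(s(1)))) = 1 + depth(s(s(1))) = 1 + 2 = 3
depth(s(s(s(s(1))))) = 1 + depth(s(s(s(1)))) = 1 + 3 = 4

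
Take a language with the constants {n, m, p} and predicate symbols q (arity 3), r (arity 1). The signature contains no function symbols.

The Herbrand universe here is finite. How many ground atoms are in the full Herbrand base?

With no function symbols, the Herbrand universe is just the 3 constants.
Ground atoms per predicate: q: 3^3 = 27, r: 3.
Herbrand base size = 27 + 3 = 30.

30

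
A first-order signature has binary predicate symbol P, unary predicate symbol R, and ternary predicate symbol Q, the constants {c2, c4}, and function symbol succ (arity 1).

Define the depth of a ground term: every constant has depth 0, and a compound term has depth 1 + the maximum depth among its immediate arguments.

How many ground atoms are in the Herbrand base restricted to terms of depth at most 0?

First count ground terms of depth ≤ 0.
Write N_k for the number of ground terms of depth ≤ k. A term of depth ≤ k is either a constant or a function symbol applied to arguments of depth ≤ k−1, so N_k = 2 + N_{k-1}.
N_0 = 2
So |H| = 2.
Ground atoms are formed by filling each argument slot of a predicate with a term from H, so an r-ary predicate gives |H|^r atoms:
  P: 2^2 = 4;  R: 2;  Q: 2^3 = 8
Total ground atoms: 4 + 2 + 8 = 14.

14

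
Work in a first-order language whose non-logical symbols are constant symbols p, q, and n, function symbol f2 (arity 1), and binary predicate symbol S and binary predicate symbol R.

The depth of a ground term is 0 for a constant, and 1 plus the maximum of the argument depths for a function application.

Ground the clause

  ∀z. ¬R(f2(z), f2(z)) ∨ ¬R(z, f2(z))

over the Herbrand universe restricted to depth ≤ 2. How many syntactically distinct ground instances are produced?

Ground terms of depth ≤ 2:
  Write N_k for the number of ground terms of depth ≤ k. A term of depth ≤ k is either a constant or a function symbol applied to arguments of depth ≤ k−1, so N_k = 3 + N_{k-1}.
  N_0 = 3
  N_1 = 3 + 3 = 6
  N_2 = 3 + 6 = 9
  Explicitly: p, q, n, f2(p), f2(q), f2(n), f2(f2(p)), f2(f2(q)), f2(f2(n)).
So there are 9 ground terms available for substitution.
There is 1 variable to instantiate (z),  occurring in at least one literal, so different choices give different ground instances.
Number of ground instances = 9.

9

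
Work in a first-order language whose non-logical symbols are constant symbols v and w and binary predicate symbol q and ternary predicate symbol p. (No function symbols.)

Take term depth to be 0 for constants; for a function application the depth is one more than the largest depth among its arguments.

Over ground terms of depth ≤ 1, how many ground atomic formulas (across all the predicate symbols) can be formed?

12

First count ground terms of depth ≤ 1.
With no function symbols every ground term is a constant, so there are exactly 2 ground terms at every depth bound.
N_0 = 2
N_1 = 2
Explicitly: v, w.
So |H| = 2.
Each predicate of arity r yields |H|^r ground atoms (one per choice of an r-tuple from H):
  q: 2^2 = 4;  p: 2^3 = 8
Total ground atoms: 4 + 8 = 12.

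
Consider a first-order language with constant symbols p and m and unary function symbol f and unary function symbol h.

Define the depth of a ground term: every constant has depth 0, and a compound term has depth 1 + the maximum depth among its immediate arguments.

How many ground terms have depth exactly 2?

8

Let N_k count ground terms of depth at most k. Each non-constant term of depth ≤ k is some function symbol applied to depth-≤(k−1) arguments, giving N_k = 2 + N_{k-1} + N_{k-1}.
N_0 = 2
N_1 = 2 + 2 + 2 = 6
N_2 = 2 + 6 + 6 = 14
Terms of depth exactly 2: N_2 − N_1 = 14 − 6 = 8.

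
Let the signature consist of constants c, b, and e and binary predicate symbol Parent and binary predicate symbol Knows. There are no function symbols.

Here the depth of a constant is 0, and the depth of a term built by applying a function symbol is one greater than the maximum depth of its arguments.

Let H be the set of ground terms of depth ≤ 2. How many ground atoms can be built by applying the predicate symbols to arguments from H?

First count ground terms of depth ≤ 2.
With no function symbols every ground term is a constant, so there are exactly 3 ground terms at every depth bound.
N_0 = 3
N_1 = 3
N_2 = 3
Explicitly: c, b, e.
So |H| = 3.
For each predicate symbol, the number of ground atoms is |H| raised to its arity; summing:
  Parent: 3^2 = 9;  Knows: 3^2 = 9
Total ground atoms: 9 + 9 = 18.

18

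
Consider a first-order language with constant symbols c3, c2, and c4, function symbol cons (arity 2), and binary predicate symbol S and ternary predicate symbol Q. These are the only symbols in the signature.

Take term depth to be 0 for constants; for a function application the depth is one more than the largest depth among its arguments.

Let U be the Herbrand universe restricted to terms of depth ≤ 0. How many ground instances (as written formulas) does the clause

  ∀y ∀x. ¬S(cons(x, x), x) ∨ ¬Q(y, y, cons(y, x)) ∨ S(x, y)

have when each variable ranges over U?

Ground terms of depth ≤ 0:
  If N_k denotes the number of depth-≤k ground terms, the 3 constants give N_0 = 3, and each function symbol of arity r contributes N_{k-1}^r new terms at level k: N_k = 3 + N_{k-1}^2.
  N_0 = 3
  Explicitly: c3, c2, c4.
So there are 3 ground terms available for substitution.
There are 2 variables to instantiate (y, x), each occurring in at least one literal, so different choices give different ground instances.
Number of ground instances = 3^2 = 9.

9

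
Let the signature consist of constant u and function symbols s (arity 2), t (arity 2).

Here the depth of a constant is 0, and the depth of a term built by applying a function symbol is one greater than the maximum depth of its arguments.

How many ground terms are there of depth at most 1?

3

If N_k denotes the number of depth-≤k ground terms, the 1 constant gives N_0 = 1, and each function symbol of arity r contributes N_{k-1}^r new terms at level k: N_k = 1 + N_{k-1}^2 + N_{k-1}^2.
N_0 = 1
N_1 = 1 + 1^2 + 1^2 = 3
Explicitly: u, s(u, u), t(u, u).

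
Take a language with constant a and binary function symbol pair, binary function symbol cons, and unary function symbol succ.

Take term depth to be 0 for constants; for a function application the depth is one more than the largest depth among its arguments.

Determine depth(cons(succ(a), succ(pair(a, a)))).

3

depth(succ(a)) = 1 + depth(a) = 1 + 0 = 1
depth(pair(a, a)) = 1 + max(0, 0) = 1
depth(succ(pair(a, a))) = 1 + depth(pair(a, a)) = 1 + 1 = 2
depth(cons(succ(a), succ(pair(a, a)))) = 1 + max(1, 2) = 3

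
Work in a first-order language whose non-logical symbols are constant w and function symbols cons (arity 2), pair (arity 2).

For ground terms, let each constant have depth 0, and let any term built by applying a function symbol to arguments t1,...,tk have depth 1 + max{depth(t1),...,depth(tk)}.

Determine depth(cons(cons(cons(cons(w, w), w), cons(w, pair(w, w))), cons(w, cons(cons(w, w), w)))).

depth(cons(w, w)) = 1 + max(0, 0) = 1
depth(cons(cons(w, w), w)) = 1 + max(1, 0) = 2
depth(pair(w, w)) = 1 + max(0, 0) = 1
depth(cons(w, pair(w, w))) = 1 + max(0, 1) = 2
depth(cons(cons(cons(w, w), w), cons(w, pair(w, w)))) = 1 + max(2, 2) = 3
depth(cons(w, cons(cons(w, w), w))) = 1 + max(0, 2) = 3
depth(cons(cons(cons(cons(w, w), w), cons(w, pair(w, w))), cons(w, cons(cons(w, w), w)))) = 1 + max(3, 3) = 4

4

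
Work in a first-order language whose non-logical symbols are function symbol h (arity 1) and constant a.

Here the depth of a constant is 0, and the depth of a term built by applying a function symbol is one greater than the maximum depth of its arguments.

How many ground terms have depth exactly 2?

Count level by level. With function symbols h/1, the terms of depth ≤ k are the 1 constant together with each function applied to depth-≤(k−1) tuples, so N_k = 1 + N_{k-1}.
N_0 = 1
N_1 = 1 + 1 = 2
N_2 = 1 + 2 = 3
Terms of depth exactly 2: N_2 − N_1 = 3 − 2 = 1.

1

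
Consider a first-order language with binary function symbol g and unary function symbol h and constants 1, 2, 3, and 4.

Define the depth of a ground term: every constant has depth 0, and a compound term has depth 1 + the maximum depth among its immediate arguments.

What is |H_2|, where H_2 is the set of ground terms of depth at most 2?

604

Count level by level. With function symbols g/2, h/1, the terms of depth ≤ k are the 4 constants together with each function applied to depth-≤(k−1) tuples, so N_k = 4 + N_{k-1}^2 + N_{k-1}.
N_0 = 4
N_1 = 4 + 4^2 + 4 = 24
N_2 = 4 + 24^2 + 24 = 604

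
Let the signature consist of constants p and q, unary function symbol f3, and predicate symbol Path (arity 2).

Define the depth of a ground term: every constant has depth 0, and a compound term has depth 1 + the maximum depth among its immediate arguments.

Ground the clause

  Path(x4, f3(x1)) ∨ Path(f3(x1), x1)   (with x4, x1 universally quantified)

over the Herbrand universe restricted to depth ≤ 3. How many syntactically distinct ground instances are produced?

Ground terms of depth ≤ 3:
  Let N_k count ground terms of depth at most k. Each non-constant term of depth ≤ k is some function symbol applied to depth-≤(k−1) arguments, giving N_k = 2 + N_{k-1}.
  N_0 = 2
  N_1 = 2 + 2 = 4
  N_2 = 2 + 4 = 6
  N_3 = 2 + 6 = 8
  Explicitly: p, q, f3(p), f3(q), f3(f3(p)), f3(f3(q)), f3(f3(f3(p))), f3(f3(f3(q))).
So there are 8 ground terms available for substitution.
The clause has 2 distinct variables (x4, x1), each appearing in the body. In the free term algebra distinct substitutions yield syntactically distinct ground instances.
Number of ground instances = 8^2 = 64.

64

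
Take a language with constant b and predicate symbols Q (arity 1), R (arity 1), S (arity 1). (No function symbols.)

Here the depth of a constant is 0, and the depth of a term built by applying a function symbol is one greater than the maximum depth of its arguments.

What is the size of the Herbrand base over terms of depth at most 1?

3

First count ground terms of depth ≤ 1.
With no function symbols every ground term is a constant, so there is exactly 1 ground term at every depth bound.
N_0 = 1
N_1 = 1
So |H| = 1.
A ground atom is a predicate applied to a tuple of terms from H, so the count is the sum over predicates of |H|^arity:
  Q: 1;  R: 1;  S: 1
Total ground atoms: 1 + 1 + 1 = 3.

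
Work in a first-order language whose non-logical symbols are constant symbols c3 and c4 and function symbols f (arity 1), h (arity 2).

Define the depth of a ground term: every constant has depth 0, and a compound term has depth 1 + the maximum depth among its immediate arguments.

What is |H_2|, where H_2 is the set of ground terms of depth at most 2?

Write N_k for the number of ground terms of depth ≤ k. A term of depth ≤ k is either a constant or a function symbol applied to arguments of depth ≤ k−1, so N_k = 2 + N_{k-1} + N_{k-1}^2.
N_0 = 2
N_1 = 2 + 2 + 2^2 = 8
N_2 = 2 + 8 + 8^2 = 74

74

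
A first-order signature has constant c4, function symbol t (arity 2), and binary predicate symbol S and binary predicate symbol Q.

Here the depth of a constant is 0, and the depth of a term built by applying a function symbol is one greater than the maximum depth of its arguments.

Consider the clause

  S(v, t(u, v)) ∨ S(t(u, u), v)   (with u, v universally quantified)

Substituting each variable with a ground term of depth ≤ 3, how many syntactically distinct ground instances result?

676

Ground terms of depth ≤ 3:
  Let N_k count ground terms of depth at most k. Each non-constant term of depth ≤ k is some function symbol applied to depth-≤(k−1) arguments, giving N_k = 1 + N_{k-1}^2.
  N_0 = 1
  N_1 = 1 + 1^2 = 2
  N_2 = 1 + 2^2 = 5
  N_3 = 1 + 5^2 = 26
So there are 26 ground terms available for substitution.
There are 2 variables to instantiate (u, v), each occurring in at least one literal, so different choices give different ground instances.
Number of ground instances = 26^2 = 676.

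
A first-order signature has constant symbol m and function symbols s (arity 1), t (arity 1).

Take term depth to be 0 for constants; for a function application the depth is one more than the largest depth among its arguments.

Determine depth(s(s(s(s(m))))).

depth(s(m)) = 1 + depth(m) = 1 + 0 = 1
depth(s(s(m))) = 1 + depth(s(m)) = 1 + 1 = 2
depth(s(s(s(m)))) = 1 + depth(s(s(m))) = 1 + 2 = 3
depth(s(s(s(s(m))))) = 1 + depth(s(s(s(m)))) = 1 + 3 = 4

4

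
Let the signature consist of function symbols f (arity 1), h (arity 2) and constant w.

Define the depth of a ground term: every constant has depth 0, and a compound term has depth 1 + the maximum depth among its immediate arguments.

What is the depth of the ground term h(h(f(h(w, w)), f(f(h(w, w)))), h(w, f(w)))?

depth(h(w, w)) = 1 + max(0, 0) = 1
depth(f(h(w, w))) = 1 + depth(h(w, w)) = 1 + 1 = 2
depth(f(f(h(w, w)))) = 1 + depth(f(h(w, w))) = 1 + 2 = 3
depth(h(f(h(w, w)), f(f(h(w, w))))) = 1 + max(2, 3) = 4
depth(f(w)) = 1 + depth(w) = 1 + 0 = 1
depth(h(w, f(w))) = 1 + max(0, 1) = 2
depth(h(h(f(h(w, w)), f(f(h(w, w)))), h(w, f(w)))) = 1 + max(4, 2) = 5

5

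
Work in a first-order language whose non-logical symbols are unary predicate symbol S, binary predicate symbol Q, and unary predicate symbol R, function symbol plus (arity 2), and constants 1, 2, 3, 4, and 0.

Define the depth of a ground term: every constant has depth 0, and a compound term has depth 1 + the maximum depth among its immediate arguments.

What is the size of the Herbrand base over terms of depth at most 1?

960

First count ground terms of depth ≤ 1.
Let N_k count ground terms of depth at most k. Each non-constant term of depth ≤ k is some function symbol applied to depth-≤(k−1) arguments, giving N_k = 5 + N_{k-1}^2.
N_0 = 5
N_1 = 5 + 5^2 = 30
So |H| = 30.
For each predicate symbol, the number of ground atoms is |H| raised to its arity; summing:
  S: 30;  Q: 30^2 = 900;  R: 30
Total ground atoms: 30 + 900 + 30 = 960.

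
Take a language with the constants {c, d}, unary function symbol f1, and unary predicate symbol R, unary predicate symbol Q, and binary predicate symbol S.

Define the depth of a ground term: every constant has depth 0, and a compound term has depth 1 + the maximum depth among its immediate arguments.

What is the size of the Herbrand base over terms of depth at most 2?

First count ground terms of depth ≤ 2.
Let N_k = |{terms of depth ≤ k}|. Then N_0 = 2 and N_k = 2 + N_{k-1} for k ≥ 1 (one summand per function symbol, arity giving the exponent).
N_0 = 2
N_1 = 2 + 2 = 4
N_2 = 2 + 4 = 6
Explicitly: c, d, f1(c), f1(d), f1(f1(c)), f1(f1(d)).
So |H| = 6.
For each predicate symbol, the number of ground atoms is |H| raised to its arity; summing:
  R: 6;  Q: 6;  S: 6^2 = 36
Total ground atoms: 6 + 6 + 36 = 48.

48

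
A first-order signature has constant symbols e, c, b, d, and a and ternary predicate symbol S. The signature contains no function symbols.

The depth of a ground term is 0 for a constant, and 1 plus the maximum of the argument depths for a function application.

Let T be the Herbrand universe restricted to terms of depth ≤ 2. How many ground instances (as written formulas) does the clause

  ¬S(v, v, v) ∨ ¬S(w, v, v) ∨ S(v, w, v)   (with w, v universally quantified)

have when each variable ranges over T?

25

Ground terms of depth ≤ 2:
  With no function symbols every ground term is a constant, so there are exactly 5 ground terms at every depth bound.
  N_0 = 5
  N_1 = 5
  N_2 = 5
  Explicitly: e, c, b, d, a.
So there are 5 ground terms available for substitution.
The clause has 2 distinct variables (w, v), each appearing in the body. In the free term algebra distinct substitutions yield syntactically distinct ground instances.
Number of ground instances = 5^2 = 25.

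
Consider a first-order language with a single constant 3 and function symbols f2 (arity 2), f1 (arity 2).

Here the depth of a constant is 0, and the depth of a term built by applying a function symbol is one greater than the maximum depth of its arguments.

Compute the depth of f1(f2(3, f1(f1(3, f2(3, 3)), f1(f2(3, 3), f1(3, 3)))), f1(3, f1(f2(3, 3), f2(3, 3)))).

5

depth(f2(3, 3)) = 1 + max(0, 0) = 1
depth(f1(3, f2(3, 3))) = 1 + max(0, 1) = 2
depth(f1(3, 3)) = 1 + max(0, 0) = 1
depth(f1(f2(3, 3), f1(3, 3))) = 1 + max(1, 1) = 2
depth(f1(f1(3, f2(3, 3)), f1(f2(3, 3), f1(3, 3)))) = 1 + max(2, 2) = 3
depth(f2(3, f1(f1(3, f2(3, 3)), f1(f2(3, 3), f1(3, 3))))) = 1 + max(0, 3) = 4
depth(f1(f2(3, 3), f2(3, 3))) = 1 + max(1, 1) = 2
depth(f1(3, f1(f2(3, 3), f2(3, 3)))) = 1 + max(0, 2) = 3
depth(f1(f2(3, f1(f1(3, f2(3, 3)), f1(f2(3, 3), f1(3, 3)))), f1(3, f1(f2(3, 3), f2(3, 3))))) = 1 + max(4, 3) = 5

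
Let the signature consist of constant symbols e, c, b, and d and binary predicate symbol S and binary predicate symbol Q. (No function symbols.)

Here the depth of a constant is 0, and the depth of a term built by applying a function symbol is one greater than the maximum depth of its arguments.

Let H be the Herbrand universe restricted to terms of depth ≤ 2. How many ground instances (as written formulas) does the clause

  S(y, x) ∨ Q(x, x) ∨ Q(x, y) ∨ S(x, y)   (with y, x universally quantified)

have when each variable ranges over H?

Ground terms of depth ≤ 2:
  With no function symbols every ground term is a constant, so there are exactly 4 ground terms at every depth bound.
  N_0 = 4
  N_1 = 4
  N_2 = 4
  Explicitly: e, c, b, d.
So there are 4 ground terms available for substitution.
Each of y, x ranges independently over the available ground terms, and distinct assignments produce distinct instances.
Number of ground instances = 4^2 = 16.

16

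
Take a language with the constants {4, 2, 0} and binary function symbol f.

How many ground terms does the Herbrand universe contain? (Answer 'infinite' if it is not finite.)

infinite

The signature has at least one function symbol (f, arity 2) and at least one constant (4).
Iterating f gives infinitely many distinct ground terms: 4, f(4, 4), f(f(4, 4), f(4, 4)), ...
So the Herbrand universe is infinite.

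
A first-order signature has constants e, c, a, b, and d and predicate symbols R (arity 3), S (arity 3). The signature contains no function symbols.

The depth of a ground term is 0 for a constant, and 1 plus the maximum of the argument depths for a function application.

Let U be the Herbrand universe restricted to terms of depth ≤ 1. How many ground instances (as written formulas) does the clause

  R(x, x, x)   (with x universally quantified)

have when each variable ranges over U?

5

Ground terms of depth ≤ 1:
  With no function symbols every ground term is a constant, so there are exactly 5 ground terms at every depth bound.
  N_0 = 5
  N_1 = 5
  Explicitly: e, c, a, b, d.
So there are 5 ground terms available for substitution.
There is 1 variable to instantiate (x),  occurring in at least one literal, so different choices give different ground instances.
Number of ground instances = 5.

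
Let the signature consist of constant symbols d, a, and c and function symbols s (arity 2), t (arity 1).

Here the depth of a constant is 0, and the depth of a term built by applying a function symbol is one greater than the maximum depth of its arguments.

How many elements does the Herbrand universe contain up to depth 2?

Write N_k for the number of ground terms of depth ≤ k. A term of depth ≤ k is either a constant or a function symbol applied to arguments of depth ≤ k−1, so N_k = 3 + N_{k-1}^2 + N_{k-1}.
N_0 = 3
N_1 = 3 + 3^2 + 3 = 15
N_2 = 3 + 15^2 + 15 = 243

243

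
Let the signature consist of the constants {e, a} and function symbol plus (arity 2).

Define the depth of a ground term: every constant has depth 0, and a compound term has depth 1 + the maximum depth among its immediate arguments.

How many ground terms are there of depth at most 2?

38

Let N_k count ground terms of depth at most k. Each non-constant term of depth ≤ k is some function symbol applied to depth-≤(k−1) arguments, giving N_k = 2 + N_{k-1}^2.
N_0 = 2
N_1 = 2 + 2^2 = 6
N_2 = 2 + 6^2 = 38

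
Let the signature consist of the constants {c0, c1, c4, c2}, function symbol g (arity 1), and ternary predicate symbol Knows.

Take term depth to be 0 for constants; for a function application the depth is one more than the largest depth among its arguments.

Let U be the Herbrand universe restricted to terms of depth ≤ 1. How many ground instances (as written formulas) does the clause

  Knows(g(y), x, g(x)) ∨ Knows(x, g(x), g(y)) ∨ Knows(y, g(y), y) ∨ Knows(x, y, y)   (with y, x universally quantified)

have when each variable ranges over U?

Ground terms of depth ≤ 1:
  If N_k denotes the number of depth-≤k ground terms, the 4 constants give N_0 = 4, and each function symbol of arity r contributes N_{k-1}^r new terms at level k: N_k = 4 + N_{k-1}.
  N_0 = 4
  N_1 = 4 + 4 = 8
So there are 8 ground terms available for substitution.
The clause has 2 distinct variables (y, x), each appearing in the body. In the free term algebra distinct substitutions yield syntactically distinct ground instances.
Number of ground instances = 8^2 = 64.

64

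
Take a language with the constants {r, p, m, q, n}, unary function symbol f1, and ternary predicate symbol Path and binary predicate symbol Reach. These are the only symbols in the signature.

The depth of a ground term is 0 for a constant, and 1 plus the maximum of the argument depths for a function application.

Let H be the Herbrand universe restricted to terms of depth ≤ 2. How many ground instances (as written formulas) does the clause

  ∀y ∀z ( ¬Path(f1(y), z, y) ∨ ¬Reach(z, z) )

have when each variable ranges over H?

Ground terms of depth ≤ 2:
  Write N_k for the number of ground terms of depth ≤ k. A term of depth ≤ k is either a constant or a function symbol applied to arguments of depth ≤ k−1, so N_k = 5 + N_{k-1}.
  N_0 = 5
  N_1 = 5 + 5 = 10
  N_2 = 5 + 10 = 15
So there are 15 ground terms available for substitution.
The body mentions every one of the 2 quantified variables; since ground terms form a free algebra, no two substitutions collapse to the same formula.
Number of ground instances = 15^2 = 225.

225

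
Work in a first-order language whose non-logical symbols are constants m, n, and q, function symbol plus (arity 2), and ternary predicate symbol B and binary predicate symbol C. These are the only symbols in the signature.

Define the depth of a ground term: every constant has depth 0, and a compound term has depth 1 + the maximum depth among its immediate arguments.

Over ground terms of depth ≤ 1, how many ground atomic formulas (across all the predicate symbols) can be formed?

1872

First count ground terms of depth ≤ 1.
If N_k denotes the number of depth-≤k ground terms, the 3 constants give N_0 = 3, and each function symbol of arity r contributes N_{k-1}^r new terms at level k: N_k = 3 + N_{k-1}^2.
N_0 = 3
N_1 = 3 + 3^2 = 12
So |H| = 12.
Each predicate of arity r yields |H|^r ground atoms (one per choice of an r-tuple from H):
  B: 12^3 = 1728;  C: 12^2 = 144
Total ground atoms: 1728 + 144 = 1872.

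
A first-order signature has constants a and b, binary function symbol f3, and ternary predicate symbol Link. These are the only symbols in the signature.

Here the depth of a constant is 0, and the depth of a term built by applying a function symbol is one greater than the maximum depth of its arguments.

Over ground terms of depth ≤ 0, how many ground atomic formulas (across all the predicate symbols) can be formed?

8

First count ground terms of depth ≤ 0.
Count level by level. With function symbols f3/2, the terms of depth ≤ k are the 2 constants together with each function applied to depth-≤(k−1) tuples, so N_k = 2 + N_{k-1}^2.
N_0 = 2
Explicitly: a, b.
So |H| = 2.
A ground atom is a predicate applied to a tuple of terms from H, so the count is the sum over predicates of |H|^arity:
  Link: 2^3 = 8
Total ground atoms: 8.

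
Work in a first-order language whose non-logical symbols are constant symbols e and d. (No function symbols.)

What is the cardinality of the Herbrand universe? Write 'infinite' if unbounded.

2

There are no function symbols, so every ground term is one of the 2 constants.
The Herbrand universe is {e, d}, which is finite with 2 elements.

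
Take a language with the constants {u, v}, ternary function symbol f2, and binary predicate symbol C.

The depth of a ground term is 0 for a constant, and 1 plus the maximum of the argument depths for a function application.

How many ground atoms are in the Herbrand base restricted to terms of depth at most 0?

First count ground terms of depth ≤ 0.
If N_k denotes the number of depth-≤k ground terms, the 2 constants give N_0 = 2, and each function symbol of arity r contributes N_{k-1}^r new terms at level k: N_k = 2 + N_{k-1}^3.
N_0 = 2
Explicitly: u, v.
So |H| = 2.
For each predicate symbol, the number of ground atoms is |H| raised to its arity; summing:
  C: 2^2 = 4
Total ground atoms: 4.

4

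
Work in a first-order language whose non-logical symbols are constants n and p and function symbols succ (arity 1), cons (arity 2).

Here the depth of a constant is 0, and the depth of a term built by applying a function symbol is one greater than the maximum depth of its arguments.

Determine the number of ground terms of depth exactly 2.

If N_k denotes the number of depth-≤k ground terms, the 2 constants give N_0 = 2, and each function symbol of arity r contributes N_{k-1}^r new terms at level k: N_k = 2 + N_{k-1} + N_{k-1}^2.
N_0 = 2
N_1 = 2 + 2 + 2^2 = 8
N_2 = 2 + 8 + 8^2 = 74
Terms of depth exactly 2: N_2 − N_1 = 74 − 8 = 66.

66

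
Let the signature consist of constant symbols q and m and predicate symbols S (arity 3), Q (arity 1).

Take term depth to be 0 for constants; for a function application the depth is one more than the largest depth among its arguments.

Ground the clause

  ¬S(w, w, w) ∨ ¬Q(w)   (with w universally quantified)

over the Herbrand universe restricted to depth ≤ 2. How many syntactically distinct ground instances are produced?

Ground terms of depth ≤ 2:
  With no function symbols every ground term is a constant, so there are exactly 2 ground terms at every depth bound.
  N_0 = 2
  N_1 = 2
  N_2 = 2
So there are 2 ground terms available for substitution.
The variable w ranges independently over the available ground terms, and distinct assignments produce distinct instances.
Number of ground instances = 2.

2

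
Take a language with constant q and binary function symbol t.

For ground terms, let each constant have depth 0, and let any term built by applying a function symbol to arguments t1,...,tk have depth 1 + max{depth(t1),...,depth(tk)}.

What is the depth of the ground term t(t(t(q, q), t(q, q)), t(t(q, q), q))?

3

depth(t(q, q)) = 1 + max(0, 0) = 1
depth(t(t(q, q), t(q, q))) = 1 + max(1, 1) = 2
depth(t(t(q, q), q)) = 1 + max(1, 0) = 2
depth(t(t(t(q, q), t(q, q)), t(t(q, q), q))) = 1 + max(2, 2) = 3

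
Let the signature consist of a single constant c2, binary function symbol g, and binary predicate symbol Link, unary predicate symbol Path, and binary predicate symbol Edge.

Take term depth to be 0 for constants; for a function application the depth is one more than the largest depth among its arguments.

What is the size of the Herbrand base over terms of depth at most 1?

First count ground terms of depth ≤ 1.
Count level by level. With function symbols g/2, the terms of depth ≤ k are the 1 constant together with each function applied to depth-≤(k−1) tuples, so N_k = 1 + N_{k-1}^2.
N_0 = 1
N_1 = 1 + 1^2 = 2
Explicitly: c2, g(c2, c2).
So |H| = 2.
For each predicate symbol, the number of ground atoms is |H| raised to its arity; summing:
  Link: 2^2 = 4;  Path: 2;  Edge: 2^2 = 4
Total ground atoms: 4 + 2 + 4 = 10.

10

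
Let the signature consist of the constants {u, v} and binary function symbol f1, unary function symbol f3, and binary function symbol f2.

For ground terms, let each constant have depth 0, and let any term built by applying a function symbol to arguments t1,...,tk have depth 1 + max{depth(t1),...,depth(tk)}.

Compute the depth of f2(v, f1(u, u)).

2

depth(f1(u, u)) = 1 + max(0, 0) = 1
depth(f2(v, f1(u, u))) = 1 + max(0, 1) = 2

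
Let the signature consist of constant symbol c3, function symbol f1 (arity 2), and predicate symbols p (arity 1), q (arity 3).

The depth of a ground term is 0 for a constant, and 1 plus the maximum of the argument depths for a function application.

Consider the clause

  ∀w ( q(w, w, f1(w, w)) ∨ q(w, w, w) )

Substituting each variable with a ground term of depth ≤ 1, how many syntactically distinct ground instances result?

Ground terms of depth ≤ 1:
  Write N_k for the number of ground terms of depth ≤ k. A term of depth ≤ k is either a constant or a function symbol applied to arguments of depth ≤ k−1, so N_k = 1 + N_{k-1}^2.
  N_0 = 1
  N_1 = 1 + 1^2 = 2
  Explicitly: c3, f1(c3, c3).
So there are 2 ground terms available for substitution.
There is 1 variable to instantiate (w),  occurring in at least one literal, so different choices give different ground instances.
Number of ground instances = 2.

2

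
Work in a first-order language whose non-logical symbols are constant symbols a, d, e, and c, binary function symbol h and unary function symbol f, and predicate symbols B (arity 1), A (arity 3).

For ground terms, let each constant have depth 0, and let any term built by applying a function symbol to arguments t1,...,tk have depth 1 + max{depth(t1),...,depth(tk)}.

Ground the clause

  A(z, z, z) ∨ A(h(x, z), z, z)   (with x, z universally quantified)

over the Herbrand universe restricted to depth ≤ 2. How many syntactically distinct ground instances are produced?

Ground terms of depth ≤ 2:
  If N_k denotes the number of depth-≤k ground terms, the 4 constants give N_0 = 4, and each function symbol of arity r contributes N_{k-1}^r new terms at level k: N_k = 4 + N_{k-1}^2 + N_{k-1}.
  N_0 = 4
  N_1 = 4 + 4^2 + 4 = 24
  N_2 = 4 + 24^2 + 24 = 604
So there are 604 ground terms available for substitution.
The clause has 2 distinct variables (x, z), each appearing in the body. In the free term algebra distinct substitutions yield syntactically distinct ground instances.
Number of ground instances = 604^2 = 364816.

364816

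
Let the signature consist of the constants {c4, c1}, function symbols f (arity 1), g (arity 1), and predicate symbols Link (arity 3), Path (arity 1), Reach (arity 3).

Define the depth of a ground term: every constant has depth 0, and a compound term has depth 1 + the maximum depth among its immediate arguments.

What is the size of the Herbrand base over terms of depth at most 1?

First count ground terms of depth ≤ 1.
Count level by level. With function symbols f/1, g/1, the terms of depth ≤ k are the 2 constants together with each function applied to depth-≤(k−1) tuples, so N_k = 2 + N_{k-1} + N_{k-1}.
N_0 = 2
N_1 = 2 + 2 + 2 = 6
So |H| = 6.
Each predicate of arity r yields |H|^r ground atoms (one per choice of an r-tuple from H):
  Link: 6^3 = 216;  Path: 6;  Reach: 6^3 = 216
Total ground atoms: 216 + 6 + 216 = 438.

438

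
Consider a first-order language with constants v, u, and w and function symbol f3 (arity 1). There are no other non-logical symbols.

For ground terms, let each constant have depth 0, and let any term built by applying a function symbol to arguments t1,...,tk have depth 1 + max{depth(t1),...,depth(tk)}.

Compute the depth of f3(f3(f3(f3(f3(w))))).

5

depth(f3(w)) = 1 + depth(w) = 1 + 0 = 1
depth(f3(f3(w))) = 1 + depth(f3(w)) = 1 + 1 = 2
depth(f3(f3(f3(w)))) = 1 + depth(f3(f3(w))) = 1 + 2 = 3
depth(f3(f3(f3(f3(w))))) = 1 + depth(f3(f3(f3(w)))) = 1 + 3 = 4
depth(f3(f3(f3(f3(f3(w)))))) = 1 + depth(f3(f3(f3(f3(w))))) = 1 + 4 = 5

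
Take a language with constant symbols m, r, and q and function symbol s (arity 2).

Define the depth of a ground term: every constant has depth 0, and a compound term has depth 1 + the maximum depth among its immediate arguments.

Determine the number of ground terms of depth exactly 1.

Count level by level. With function symbols s/2, the terms of depth ≤ k are the 3 constants together with each function applied to depth-≤(k−1) tuples, so N_k = 3 + N_{k-1}^2.
N_0 = 3
N_1 = 3 + 3^2 = 12
Terms of depth exactly 1: N_1 − N_0 = 12 − 3 = 9.

9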